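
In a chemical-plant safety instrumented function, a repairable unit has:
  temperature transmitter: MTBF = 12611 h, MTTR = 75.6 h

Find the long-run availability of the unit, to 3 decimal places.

0.994

A(temperature transmitter) = MTBF/(MTBF+MTTR) = 12611/(12611+75.6) = 0.994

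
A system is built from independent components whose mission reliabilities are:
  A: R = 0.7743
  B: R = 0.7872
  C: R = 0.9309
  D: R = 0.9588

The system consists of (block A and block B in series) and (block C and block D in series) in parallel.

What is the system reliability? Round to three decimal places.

0.958

Series (A and B): 0.77430 × 0.78720 = 0.60953
Series (C and D): 0.93090 × 0.95880 = 0.89255
Parallel ([0.60953] and [0.89255]): 1 − (1 − 0.60953)(1 − 0.89255) = 0.958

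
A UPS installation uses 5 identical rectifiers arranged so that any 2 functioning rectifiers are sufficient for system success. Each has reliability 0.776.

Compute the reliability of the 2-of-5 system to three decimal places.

R = Σ_{i=2}^{5} C(5,i) p^i (1−p)^{5−i} with p = 0.776
C(5,2)·0.776^2·0.224^3 = 0.06768
C(5,3)·0.776^3·0.224^2 = 0.23447
C(5,4)·0.776^4·0.224^1 = 0.40613
C(5,5)·0.776^5·0.224^0 = 0.28139
Sum = 0.990

0.990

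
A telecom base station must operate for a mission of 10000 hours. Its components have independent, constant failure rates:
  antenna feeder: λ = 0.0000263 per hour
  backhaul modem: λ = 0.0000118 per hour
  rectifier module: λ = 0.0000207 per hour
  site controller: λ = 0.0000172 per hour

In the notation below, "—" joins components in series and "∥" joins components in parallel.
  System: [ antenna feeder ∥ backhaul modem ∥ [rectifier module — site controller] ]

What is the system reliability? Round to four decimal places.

R(antenna feeder) = exp(−0.0000263 × 10000) = 0.768742
R(backhaul modem) = exp(−0.0000118 × 10000) = 0.888696
R(rectifier module) = exp(−0.0000207 × 10000) = 0.813020
R(site controller) = exp(−0.0000172 × 10000) = 0.841979
Series (rectifier module and site controller): 0.813020 × 0.841979 = 0.684546
Parallel (antenna feeder, backhaul modem, and [0.684546]): 1 − (1 − 0.768742)(1 − 0.888696)(1 − 0.684546) = 0.9919

0.9919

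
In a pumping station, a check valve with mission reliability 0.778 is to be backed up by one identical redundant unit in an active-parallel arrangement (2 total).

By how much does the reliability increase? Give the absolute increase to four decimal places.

0.1727

R_before = 0.778
R_after = 1 − (1 − 0.778)^2 = 0.9507
ΔR = 0.9507 − 0.778 = 0.1727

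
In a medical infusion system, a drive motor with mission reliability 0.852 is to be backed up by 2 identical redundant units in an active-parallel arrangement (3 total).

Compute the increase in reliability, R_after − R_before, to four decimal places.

R_before = 0.852
R_after = 1 − (1 − 0.852)^3 = 0.9968
ΔR = 0.9968 − 0.852 = 0.1448

0.1448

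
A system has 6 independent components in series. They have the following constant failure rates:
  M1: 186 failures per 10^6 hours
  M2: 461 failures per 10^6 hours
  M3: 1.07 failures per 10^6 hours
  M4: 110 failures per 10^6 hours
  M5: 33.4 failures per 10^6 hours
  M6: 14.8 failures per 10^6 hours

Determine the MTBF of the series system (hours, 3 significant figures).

Series of exponential components: λ_sys = Σ λ_i
λ_sys = 0.000186 + 0.000461 + 0.00000107 + 0.000110 + 0.0000334 + 0.0000148 = 8.0627e-04 /h
MTBF = 1 / λ_sys = 1240 h

1240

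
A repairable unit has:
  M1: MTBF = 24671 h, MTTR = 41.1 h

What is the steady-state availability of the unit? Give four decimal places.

0.9983

A(M1) = MTBF/(MTBF+MTTR) = 24671/(24671+41.1) = 0.9983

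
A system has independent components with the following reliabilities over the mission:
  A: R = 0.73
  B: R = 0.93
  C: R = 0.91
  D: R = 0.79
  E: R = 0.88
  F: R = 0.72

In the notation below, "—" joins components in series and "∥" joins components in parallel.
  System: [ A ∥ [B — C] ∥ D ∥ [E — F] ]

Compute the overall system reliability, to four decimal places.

Series (B and C): 0.930000 × 0.910000 = 0.846300
Series (E and F): 0.880000 × 0.720000 = 0.633600
Parallel (A, [0.846300], D, and [0.633600]): 1 − (1 − 0.730000)(1 − 0.846300)(1 − 0.790000)(1 − 0.633600) = 0.9968

0.9968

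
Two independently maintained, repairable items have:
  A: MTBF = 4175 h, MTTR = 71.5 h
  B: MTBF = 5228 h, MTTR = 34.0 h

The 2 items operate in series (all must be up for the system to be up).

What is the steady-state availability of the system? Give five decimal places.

A(A) = MTBF/(MTBF+MTTR) = 4175/(4175+71.5) = 0.983163
A(B) = MTBF/(MTBF+MTTR) = 5228/(5228+34.0) = 0.993539
Series availability: 0.983163 × 0.993539 = 0.97681

0.97681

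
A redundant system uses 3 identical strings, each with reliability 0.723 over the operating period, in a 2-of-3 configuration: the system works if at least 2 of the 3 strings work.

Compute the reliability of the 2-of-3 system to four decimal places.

0.8123

R = Σ_{i=2}^{3} C(3,i) p^i (1−p)^{3−i} with p = 0.723
C(3,2)·0.723^2·0.277^1 = 0.434388
C(3,3)·0.723^3·0.277^0 = 0.377933
Sum = 0.8123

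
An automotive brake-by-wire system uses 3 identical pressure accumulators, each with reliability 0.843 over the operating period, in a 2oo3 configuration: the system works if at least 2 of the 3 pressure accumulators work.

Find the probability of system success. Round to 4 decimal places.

R = Σ_{i=2}^{3} C(3,i) p^i (1−p)^{3−i} with p = 0.843
C(3,2)·0.843^2·0.157^1 = 0.334716
C(3,3)·0.843^3·0.157^0 = 0.599077
Sum = 0.9338

0.9338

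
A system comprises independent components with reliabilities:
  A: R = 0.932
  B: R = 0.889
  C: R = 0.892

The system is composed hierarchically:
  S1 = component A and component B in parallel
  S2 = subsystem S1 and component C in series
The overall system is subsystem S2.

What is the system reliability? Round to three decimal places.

0.885

Parallel (A and B): 1 − (1 − 0.93200)(1 − 0.88900) = 0.99245
Series ([0.99245] and C): 0.99245 × 0.89200 = 0.885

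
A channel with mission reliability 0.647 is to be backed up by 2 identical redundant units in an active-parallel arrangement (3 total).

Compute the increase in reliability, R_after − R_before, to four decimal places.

0.3090

R_before = 0.647
R_after = 1 − (1 − 0.647)^3 = 0.9560
ΔR = 0.9560 − 0.647 = 0.3090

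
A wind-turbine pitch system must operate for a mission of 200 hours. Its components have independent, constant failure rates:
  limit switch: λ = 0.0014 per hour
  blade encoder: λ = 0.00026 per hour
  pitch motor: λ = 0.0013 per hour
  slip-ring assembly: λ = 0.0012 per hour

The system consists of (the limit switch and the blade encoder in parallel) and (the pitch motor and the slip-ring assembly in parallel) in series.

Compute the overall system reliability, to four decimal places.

R(limit switch) = exp(−0.0014 × 200) = 0.755784
R(blade encoder) = exp(−0.00026 × 200) = 0.949329
R(pitch motor) = exp(−0.0013 × 200) = 0.771052
R(slip-ring assembly) = exp(−0.0012 × 200) = 0.786628
Parallel (limit switch and blade encoder): 1 − (1 − 0.755784)(1 − 0.949329) = 0.987625
Parallel (pitch motor and slip-ring assembly): 1 − (1 − 0.771052)(1 − 0.786628) = 0.951149
Series ([0.987625] and [0.951149]): 0.987625 × 0.951149 = 0.9394

0.9394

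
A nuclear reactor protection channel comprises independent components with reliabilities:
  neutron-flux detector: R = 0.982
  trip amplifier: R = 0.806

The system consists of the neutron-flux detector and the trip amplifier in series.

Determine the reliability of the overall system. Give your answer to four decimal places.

Series (neutron-flux detector and trip amplifier): 0.982000 × 0.806000 = 0.7915

0.7915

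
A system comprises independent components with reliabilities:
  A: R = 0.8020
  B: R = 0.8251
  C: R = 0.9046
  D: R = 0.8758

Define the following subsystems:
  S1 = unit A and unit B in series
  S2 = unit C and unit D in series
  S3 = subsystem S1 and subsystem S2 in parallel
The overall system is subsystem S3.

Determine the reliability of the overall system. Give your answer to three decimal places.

Series (A and B): 0.80200 × 0.82510 = 0.66173
Series (C and D): 0.90460 × 0.87580 = 0.79225
Parallel ([0.66173] and [0.79225]): 1 − (1 − 0.66173)(1 − 0.79225) = 0.930

0.930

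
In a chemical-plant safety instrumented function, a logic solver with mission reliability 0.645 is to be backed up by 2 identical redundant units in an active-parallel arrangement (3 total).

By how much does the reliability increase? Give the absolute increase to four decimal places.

R_before = 0.645
R_after = 1 − (1 − 0.645)^3 = 0.9553
ΔR = 0.9553 − 0.645 = 0.3103

0.3103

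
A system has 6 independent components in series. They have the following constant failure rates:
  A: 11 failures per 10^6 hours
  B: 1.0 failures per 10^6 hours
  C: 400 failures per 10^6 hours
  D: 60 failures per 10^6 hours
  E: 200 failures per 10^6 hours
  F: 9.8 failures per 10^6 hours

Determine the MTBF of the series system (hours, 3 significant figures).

Series of exponential components: λ_sys = Σ λ_i
λ_sys = 0.000011 + 0.0000010 + 0.00040 + 0.000060 + 0.00020 + 0.0000098 = 6.8180e-04 /h
MTBF = 1 / λ_sys = 1470 h

1470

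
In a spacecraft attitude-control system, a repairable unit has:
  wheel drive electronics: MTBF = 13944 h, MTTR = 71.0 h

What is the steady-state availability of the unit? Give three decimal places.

0.995

A(wheel drive electronics) = MTBF/(MTBF+MTTR) = 13944/(13944+71.0) = 0.995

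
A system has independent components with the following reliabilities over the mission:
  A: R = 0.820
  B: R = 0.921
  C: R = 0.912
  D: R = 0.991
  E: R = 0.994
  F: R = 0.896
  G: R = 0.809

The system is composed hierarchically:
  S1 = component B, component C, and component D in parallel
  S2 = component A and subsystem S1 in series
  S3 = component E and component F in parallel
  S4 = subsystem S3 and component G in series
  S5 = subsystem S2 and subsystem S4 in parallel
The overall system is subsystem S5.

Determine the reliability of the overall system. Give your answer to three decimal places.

Parallel (B, C, and D): 1 − (1 − 0.92100)(1 − 0.91200)(1 − 0.99100) = 0.99994
Series (A and [0.99994]): 0.82000 × 0.99994 = 0.81995
Parallel (E and F): 1 − (1 − 0.99400)(1 − 0.89600) = 0.99938
Series ([0.99938] and G): 0.99938 × 0.80900 = 0.80850
Parallel ([0.81995] and [0.80850]): 1 − (1 − 0.81995)(1 − 0.80850) = 0.966

0.966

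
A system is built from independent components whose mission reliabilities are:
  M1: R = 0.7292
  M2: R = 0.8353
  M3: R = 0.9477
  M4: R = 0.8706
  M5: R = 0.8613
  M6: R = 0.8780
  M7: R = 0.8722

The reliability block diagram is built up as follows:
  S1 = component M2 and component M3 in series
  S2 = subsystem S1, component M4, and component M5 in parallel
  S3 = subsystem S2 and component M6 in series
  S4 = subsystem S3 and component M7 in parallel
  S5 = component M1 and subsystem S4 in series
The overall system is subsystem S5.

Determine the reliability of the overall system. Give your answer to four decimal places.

Series (M2 and M3): 0.835300 × 0.947700 = 0.791614
Parallel ([0.791614], M4, and M5): 1 − (1 − 0.791614)(1 − 0.870600)(1 − 0.861300) = 0.996260
Series ([0.996260] and M6): 0.996260 × 0.878000 = 0.874716
Parallel ([0.874716] and M7): 1 − (1 − 0.874716)(1 − 0.872200) = 0.983989
Series (M1 and [0.983989]): 0.729200 × 0.983989 = 0.7175

0.7175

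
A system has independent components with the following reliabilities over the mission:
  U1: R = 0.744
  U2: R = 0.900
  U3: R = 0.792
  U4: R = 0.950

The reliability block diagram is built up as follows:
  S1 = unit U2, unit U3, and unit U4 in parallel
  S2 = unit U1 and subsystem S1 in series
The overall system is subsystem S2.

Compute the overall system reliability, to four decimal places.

0.7432

Parallel (U2, U3, and U4): 1 − (1 − 0.900000)(1 − 0.792000)(1 − 0.950000) = 0.998960
Series (U1 and [0.998960]): 0.744000 × 0.998960 = 0.7432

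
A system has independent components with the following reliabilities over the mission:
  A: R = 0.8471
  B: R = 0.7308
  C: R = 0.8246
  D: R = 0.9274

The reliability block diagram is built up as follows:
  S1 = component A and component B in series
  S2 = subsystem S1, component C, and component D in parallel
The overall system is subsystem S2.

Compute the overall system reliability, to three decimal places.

Series (A and B): 0.84710 × 0.73080 = 0.61906
Parallel ([0.61906], C, and D): 1 − (1 − 0.61906)(1 − 0.82460)(1 − 0.92740) = 0.995

0.995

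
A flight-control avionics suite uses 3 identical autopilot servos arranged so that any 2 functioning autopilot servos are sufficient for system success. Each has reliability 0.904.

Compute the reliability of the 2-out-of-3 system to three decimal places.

R = Σ_{i=2}^{3} C(3,i) p^i (1−p)^{3−i} with p = 0.904
C(3,2)·0.904^2·0.096^1 = 0.23536
C(3,3)·0.904^3·0.096^0 = 0.73876
Sum = 0.974

0.974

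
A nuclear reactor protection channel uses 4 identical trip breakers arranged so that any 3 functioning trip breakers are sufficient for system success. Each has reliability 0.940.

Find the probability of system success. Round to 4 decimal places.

0.9801

R = Σ_{i=3}^{4} C(4,i) p^i (1−p)^{4−i} with p = 0.940
C(4,3)·0.940^3·0.060^1 = 0.199340
C(4,4)·0.940^4·0.060^0 = 0.780749
Sum = 0.9801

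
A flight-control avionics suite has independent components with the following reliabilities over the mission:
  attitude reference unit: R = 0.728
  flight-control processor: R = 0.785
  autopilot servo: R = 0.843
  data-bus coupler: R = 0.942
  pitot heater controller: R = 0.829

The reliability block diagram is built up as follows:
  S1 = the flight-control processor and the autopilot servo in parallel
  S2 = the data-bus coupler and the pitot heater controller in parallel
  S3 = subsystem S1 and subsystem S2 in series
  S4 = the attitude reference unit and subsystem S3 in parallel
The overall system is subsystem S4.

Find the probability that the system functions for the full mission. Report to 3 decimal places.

Parallel (flight-control processor and autopilot servo): 1 − (1 − 0.78500)(1 − 0.84300) = 0.96625
Parallel (data-bus coupler and pitot heater controller): 1 − (1 − 0.94200)(1 − 0.82900) = 0.99008
Series ([0.96625] and [0.99008]): 0.96625 × 0.99008 = 0.95666
Parallel (attitude reference unit and [0.95666]): 1 − (1 − 0.72800)(1 − 0.95666) = 0.988

0.988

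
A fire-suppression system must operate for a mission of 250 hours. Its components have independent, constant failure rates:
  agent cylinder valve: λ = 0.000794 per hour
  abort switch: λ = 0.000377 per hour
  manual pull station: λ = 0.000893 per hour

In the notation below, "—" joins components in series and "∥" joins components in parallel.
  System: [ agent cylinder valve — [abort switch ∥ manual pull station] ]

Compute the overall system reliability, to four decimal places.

R(agent cylinder valve) = exp(−0.000794 × 250) = 0.819960
R(abort switch) = exp(−0.000377 × 250) = 0.910055
R(manual pull station) = exp(−0.000893 × 250) = 0.799915
Parallel (abort switch and manual pull station): 1 − (1 − 0.910055)(1 − 0.799915) = 0.982003
Series (agent cylinder valve and [0.982003]): 0.819960 × 0.982003 = 0.8052

0.8052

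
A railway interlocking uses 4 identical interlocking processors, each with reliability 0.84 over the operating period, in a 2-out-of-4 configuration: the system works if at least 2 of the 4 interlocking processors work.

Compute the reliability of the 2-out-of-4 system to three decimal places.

R = Σ_{i=2}^{4} C(4,i) p^i (1−p)^{4−i} with p = 0.84
C(4,2)·0.84^2·0.16^2 = 0.10838
C(4,3)·0.84^3·0.16^1 = 0.37933
C(4,4)·0.84^4·0.16^0 = 0.49787
Sum = 0.986

0.986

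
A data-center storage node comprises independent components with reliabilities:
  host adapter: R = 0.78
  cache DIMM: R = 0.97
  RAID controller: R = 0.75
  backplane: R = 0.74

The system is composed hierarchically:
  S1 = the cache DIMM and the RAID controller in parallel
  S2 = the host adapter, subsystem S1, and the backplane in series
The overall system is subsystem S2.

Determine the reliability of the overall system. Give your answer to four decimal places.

0.5729

Parallel (cache DIMM and RAID controller): 1 − (1 − 0.970000)(1 − 0.750000) = 0.992500
Series (host adapter, [0.992500], and backplane): 0.780000 × 0.992500 × 0.740000 = 0.5729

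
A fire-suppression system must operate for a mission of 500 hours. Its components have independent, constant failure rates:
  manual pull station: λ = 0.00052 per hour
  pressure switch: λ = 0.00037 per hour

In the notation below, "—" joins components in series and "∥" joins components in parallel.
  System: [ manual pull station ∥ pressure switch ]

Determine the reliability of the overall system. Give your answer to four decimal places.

0.9613

R(manual pull station) = exp(−0.00052 × 500) = 0.771052
R(pressure switch) = exp(−0.00037 × 500) = 0.831104
Parallel (manual pull station and pressure switch): 1 − (1 − 0.771052)(1 − 0.831104) = 0.9613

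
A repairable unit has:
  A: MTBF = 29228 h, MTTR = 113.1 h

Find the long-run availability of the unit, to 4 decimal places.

A(A) = MTBF/(MTBF+MTTR) = 29228/(29228+113.1) = 0.9961

0.9961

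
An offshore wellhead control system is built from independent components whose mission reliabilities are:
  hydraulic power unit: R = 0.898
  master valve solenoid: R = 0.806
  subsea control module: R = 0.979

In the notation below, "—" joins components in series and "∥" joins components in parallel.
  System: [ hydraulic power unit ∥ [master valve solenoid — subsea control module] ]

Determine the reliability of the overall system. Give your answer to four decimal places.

0.9785

Series (master valve solenoid and subsea control module): 0.806000 × 0.979000 = 0.789074
Parallel (hydraulic power unit and [0.789074]): 1 − (1 − 0.898000)(1 − 0.789074) = 0.9785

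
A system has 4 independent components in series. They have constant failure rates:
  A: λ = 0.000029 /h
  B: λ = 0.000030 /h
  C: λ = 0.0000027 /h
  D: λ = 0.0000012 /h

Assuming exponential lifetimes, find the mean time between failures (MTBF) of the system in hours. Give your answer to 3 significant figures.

15900

Series of exponential components: λ_sys = Σ λ_i
λ_sys = 0.000029 + 0.000030 + 0.0000027 + 0.0000012 = 6.2900e-05 /h
MTBF = 1 / λ_sys = 15900 h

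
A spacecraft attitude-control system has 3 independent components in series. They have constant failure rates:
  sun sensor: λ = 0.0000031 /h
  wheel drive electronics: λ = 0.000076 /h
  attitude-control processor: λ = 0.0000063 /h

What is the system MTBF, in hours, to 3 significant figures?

11700

Series of exponential components: λ_sys = Σ λ_i
λ_sys = 0.0000031 + 0.000076 + 0.0000063 = 8.5400e-05 /h
MTBF = 1 / λ_sys = 11700 h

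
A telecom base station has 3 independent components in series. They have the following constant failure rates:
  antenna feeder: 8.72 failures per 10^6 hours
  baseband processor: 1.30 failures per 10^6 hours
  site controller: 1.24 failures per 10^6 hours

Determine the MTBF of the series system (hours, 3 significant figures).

88800

Series of exponential components: λ_sys = Σ λ_i
λ_sys = 0.00000872 + 0.00000130 + 0.00000124 = 1.1260e-05 /h
MTBF = 1 / λ_sys = 88800 h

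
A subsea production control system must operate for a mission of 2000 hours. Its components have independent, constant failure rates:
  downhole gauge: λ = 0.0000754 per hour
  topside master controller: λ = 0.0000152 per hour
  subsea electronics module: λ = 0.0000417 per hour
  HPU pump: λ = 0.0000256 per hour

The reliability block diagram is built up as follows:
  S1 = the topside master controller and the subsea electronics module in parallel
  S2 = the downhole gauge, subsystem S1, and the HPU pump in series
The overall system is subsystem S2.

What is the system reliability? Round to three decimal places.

R(downhole gauge) = exp(−0.0000754 × 2000) = 0.86002
R(topside master controller) = exp(−0.0000152 × 2000) = 0.97006
R(subsea electronics module) = exp(−0.0000417 × 2000) = 0.91998
R(HPU pump) = exp(−0.0000256 × 2000) = 0.95009
Parallel (topside master controller and subsea electronics module): 1 − (1 − 0.97006)(1 − 0.91998) = 0.99760
Series (downhole gauge, [0.99760], and HPU pump): 0.86002 × 0.99760 × 0.95009 = 0.815

0.815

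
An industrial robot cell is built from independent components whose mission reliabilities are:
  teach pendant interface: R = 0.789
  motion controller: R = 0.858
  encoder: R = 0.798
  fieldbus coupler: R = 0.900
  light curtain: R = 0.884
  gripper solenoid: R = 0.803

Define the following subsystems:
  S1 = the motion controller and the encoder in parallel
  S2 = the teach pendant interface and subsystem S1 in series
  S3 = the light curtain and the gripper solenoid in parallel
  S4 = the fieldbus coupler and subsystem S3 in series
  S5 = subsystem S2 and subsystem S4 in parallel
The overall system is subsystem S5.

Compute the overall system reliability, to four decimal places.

0.9718

Parallel (motion controller and encoder): 1 − (1 − 0.858000)(1 − 0.798000) = 0.971316
Series (teach pendant interface and [0.971316]): 0.789000 × 0.971316 = 0.766368
Parallel (light curtain and gripper solenoid): 1 − (1 − 0.884000)(1 − 0.803000) = 0.977148
Series (fieldbus coupler and [0.977148]): 0.900000 × 0.977148 = 0.879433
Parallel ([0.766368] and [0.879433]): 1 − (1 − 0.766368)(1 − 0.879433) = 0.9718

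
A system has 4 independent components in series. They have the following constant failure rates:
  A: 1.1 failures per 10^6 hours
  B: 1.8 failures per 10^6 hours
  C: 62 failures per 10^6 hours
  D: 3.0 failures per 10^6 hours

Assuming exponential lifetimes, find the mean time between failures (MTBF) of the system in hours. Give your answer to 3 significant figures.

14700

Series of exponential components: λ_sys = Σ λ_i
λ_sys = 0.0000011 + 0.0000018 + 0.000062 + 0.0000030 = 6.7900e-05 /h
MTBF = 1 / λ_sys = 14700 h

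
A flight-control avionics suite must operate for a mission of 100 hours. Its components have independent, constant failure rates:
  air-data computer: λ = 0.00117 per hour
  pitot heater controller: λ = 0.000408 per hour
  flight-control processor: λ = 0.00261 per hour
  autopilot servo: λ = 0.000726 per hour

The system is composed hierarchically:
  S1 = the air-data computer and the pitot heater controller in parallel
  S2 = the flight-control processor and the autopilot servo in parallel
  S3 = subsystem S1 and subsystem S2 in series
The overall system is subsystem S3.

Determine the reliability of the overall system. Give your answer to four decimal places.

R(air-data computer) = exp(−0.00117 × 100) = 0.889585
R(pitot heater controller) = exp(−0.000408 × 100) = 0.960021
R(flight-control processor) = exp(−0.00261 × 100) = 0.770281
R(autopilot servo) = exp(−0.000726 × 100) = 0.929973
Parallel (air-data computer and pitot heater controller): 1 − (1 − 0.889585)(1 − 0.960021) = 0.995586
Parallel (flight-control processor and autopilot servo): 1 − (1 − 0.770281)(1 − 0.929973) = 0.983913
Series ([0.995586] and [0.983913]): 0.995586 × 0.983913 = 0.9796

0.9796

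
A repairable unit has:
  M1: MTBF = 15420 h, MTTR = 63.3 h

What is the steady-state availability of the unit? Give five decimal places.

A(M1) = MTBF/(MTBF+MTTR) = 15420/(15420+63.3) = 0.99591

0.99591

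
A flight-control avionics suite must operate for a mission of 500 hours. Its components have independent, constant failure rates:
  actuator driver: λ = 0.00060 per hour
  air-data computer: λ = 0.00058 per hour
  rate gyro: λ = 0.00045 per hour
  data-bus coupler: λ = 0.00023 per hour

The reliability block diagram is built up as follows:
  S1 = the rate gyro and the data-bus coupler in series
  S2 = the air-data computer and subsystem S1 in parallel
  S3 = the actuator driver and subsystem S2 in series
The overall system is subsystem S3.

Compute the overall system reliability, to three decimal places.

0.687

R(actuator driver) = exp(−0.00060 × 500) = 0.74082
R(air-data computer) = exp(−0.00058 × 500) = 0.74826
R(rate gyro) = exp(−0.00045 × 500) = 0.79852
R(data-bus coupler) = exp(−0.00023 × 500) = 0.89137
Series (rate gyro and data-bus coupler): 0.79852 × 0.89137 = 0.71178
Parallel (air-data computer and [0.71178]): 1 − (1 − 0.74826)(1 − 0.71178) = 0.92744
Series (actuator driver and [0.92744]): 0.74082 × 0.92744 = 0.687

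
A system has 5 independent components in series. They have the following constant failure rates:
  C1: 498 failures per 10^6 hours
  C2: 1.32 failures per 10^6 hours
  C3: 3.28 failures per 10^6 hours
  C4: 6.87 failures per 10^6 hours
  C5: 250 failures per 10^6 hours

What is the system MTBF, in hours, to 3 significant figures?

1320

Series of exponential components: λ_sys = Σ λ_i
λ_sys = 0.000498 + 0.00000132 + 0.00000328 + 0.00000687 + 0.000250 = 7.5947e-04 /h
MTBF = 1 / λ_sys = 1320 h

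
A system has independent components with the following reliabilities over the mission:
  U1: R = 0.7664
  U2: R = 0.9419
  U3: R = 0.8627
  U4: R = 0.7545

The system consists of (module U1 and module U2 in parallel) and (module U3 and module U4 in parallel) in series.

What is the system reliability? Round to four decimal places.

Parallel (U1 and U2): 1 − (1 − 0.766400)(1 − 0.941900) = 0.986428
Parallel (U3 and U4): 1 − (1 − 0.862700)(1 − 0.754500) = 0.966293
Series ([0.986428] and [0.966293]): 0.986428 × 0.966293 = 0.9532

0.9532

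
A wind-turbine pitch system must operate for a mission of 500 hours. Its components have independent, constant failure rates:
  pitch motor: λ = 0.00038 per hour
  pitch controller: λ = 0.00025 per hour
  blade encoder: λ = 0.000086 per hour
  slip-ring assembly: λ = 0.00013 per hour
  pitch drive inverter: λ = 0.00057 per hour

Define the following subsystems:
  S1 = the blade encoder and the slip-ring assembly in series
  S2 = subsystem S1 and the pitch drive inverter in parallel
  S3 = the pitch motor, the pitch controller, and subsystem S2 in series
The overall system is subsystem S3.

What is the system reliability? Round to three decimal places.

0.711

R(pitch motor) = exp(−0.00038 × 500) = 0.82696
R(pitch controller) = exp(−0.00025 × 500) = 0.88250
R(blade encoder) = exp(−0.000086 × 500) = 0.95791
R(slip-ring assembly) = exp(−0.00013 × 500) = 0.93707
R(pitch drive inverter) = exp(−0.00057 × 500) = 0.75201
Series (blade encoder and slip-ring assembly): 0.95791 × 0.93707 = 0.89763
Parallel ([0.89763] and pitch drive inverter): 1 − (1 − 0.89763)(1 − 0.75201) = 0.97461
Series (pitch motor, pitch controller, and [0.97461]): 0.82696 × 0.88250 × 0.97461 = 0.711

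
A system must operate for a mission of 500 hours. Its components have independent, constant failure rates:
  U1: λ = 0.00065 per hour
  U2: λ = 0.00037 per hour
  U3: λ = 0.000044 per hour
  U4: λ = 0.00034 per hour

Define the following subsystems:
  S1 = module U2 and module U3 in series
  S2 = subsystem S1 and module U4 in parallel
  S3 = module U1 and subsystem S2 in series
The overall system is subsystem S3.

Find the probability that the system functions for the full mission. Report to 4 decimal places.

R(U1) = exp(−0.00065 × 500) = 0.722527
R(U2) = exp(−0.00037 × 500) = 0.831104
R(U3) = exp(−0.000044 × 500) = 0.978240
R(U4) = exp(−0.00034 × 500) = 0.843665
Series (U2 and U3): 0.831104 × 0.978240 = 0.813019
Parallel ([0.813019] and U4): 1 − (1 − 0.813019)(1 − 0.843665) = 0.970768
Series (U1 and [0.970768]): 0.722527 × 0.970768 = 0.7014

0.7014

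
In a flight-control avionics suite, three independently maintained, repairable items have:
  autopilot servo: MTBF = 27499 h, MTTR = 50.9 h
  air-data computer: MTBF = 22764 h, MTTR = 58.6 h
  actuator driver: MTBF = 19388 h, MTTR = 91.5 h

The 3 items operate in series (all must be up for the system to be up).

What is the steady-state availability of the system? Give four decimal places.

0.9909

A(autopilot servo) = MTBF/(MTBF+MTTR) = 27499/(27499+50.9) = 0.998152
A(air-data computer) = MTBF/(MTBF+MTTR) = 22764/(22764+58.6) = 0.997432
A(actuator driver) = MTBF/(MTBF+MTTR) = 19388/(19388+91.5) = 0.995303
Series availability: 0.998152 × 0.997432 × 0.995303 = 0.9909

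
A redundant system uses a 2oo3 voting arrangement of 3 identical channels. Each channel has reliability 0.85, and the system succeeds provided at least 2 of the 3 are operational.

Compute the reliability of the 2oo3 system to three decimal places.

R = Σ_{i=2}^{3} C(3,i) p^i (1−p)^{3−i} with p = 0.85
C(3,2)·0.85^2·0.15^1 = 0.32513
C(3,3)·0.85^3·0.15^0 = 0.61413
Sum = 0.939

0.939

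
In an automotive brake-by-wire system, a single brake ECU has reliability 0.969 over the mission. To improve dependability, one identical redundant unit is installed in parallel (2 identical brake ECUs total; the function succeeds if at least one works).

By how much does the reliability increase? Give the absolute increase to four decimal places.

0.0300

R_before = 0.969
R_after = 1 − (1 − 0.969)^2 = 0.9990
ΔR = 0.9990 − 0.969 = 0.0300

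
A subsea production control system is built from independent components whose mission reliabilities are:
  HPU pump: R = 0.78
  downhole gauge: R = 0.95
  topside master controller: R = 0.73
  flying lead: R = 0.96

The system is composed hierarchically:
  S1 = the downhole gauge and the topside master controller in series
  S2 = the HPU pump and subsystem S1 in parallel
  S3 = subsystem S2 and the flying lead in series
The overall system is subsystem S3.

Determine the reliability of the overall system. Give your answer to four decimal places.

0.8953

Series (downhole gauge and topside master controller): 0.950000 × 0.730000 = 0.693500
Parallel (HPU pump and [0.693500]): 1 − (1 − 0.780000)(1 − 0.693500) = 0.932570
Series ([0.932570] and flying lead): 0.932570 × 0.960000 = 0.8953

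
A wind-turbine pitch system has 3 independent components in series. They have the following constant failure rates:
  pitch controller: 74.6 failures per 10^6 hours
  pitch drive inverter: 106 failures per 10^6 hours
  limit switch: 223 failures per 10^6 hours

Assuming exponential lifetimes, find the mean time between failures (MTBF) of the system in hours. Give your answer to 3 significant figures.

Series of exponential components: λ_sys = Σ λ_i
λ_sys = 0.0000746 + 0.000106 + 0.000223 = 4.0360e-04 /h
MTBF = 1 / λ_sys = 2480 h

2480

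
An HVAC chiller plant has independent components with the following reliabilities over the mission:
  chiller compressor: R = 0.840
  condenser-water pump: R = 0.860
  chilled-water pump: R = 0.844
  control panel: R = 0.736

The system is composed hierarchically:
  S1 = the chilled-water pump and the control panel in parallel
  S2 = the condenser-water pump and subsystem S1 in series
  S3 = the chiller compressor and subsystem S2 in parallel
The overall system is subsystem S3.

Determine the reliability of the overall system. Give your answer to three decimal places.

0.972

Parallel (chilled-water pump and control panel): 1 − (1 − 0.84400)(1 − 0.73600) = 0.95882
Series (condenser-water pump and [0.95882]): 0.86000 × 0.95882 = 0.82459
Parallel (chiller compressor and [0.82459]): 1 − (1 − 0.84000)(1 − 0.82459) = 0.972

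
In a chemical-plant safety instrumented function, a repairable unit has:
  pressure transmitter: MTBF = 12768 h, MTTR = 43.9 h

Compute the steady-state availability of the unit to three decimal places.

0.997

A(pressure transmitter) = MTBF/(MTBF+MTTR) = 12768/(12768+43.9) = 0.997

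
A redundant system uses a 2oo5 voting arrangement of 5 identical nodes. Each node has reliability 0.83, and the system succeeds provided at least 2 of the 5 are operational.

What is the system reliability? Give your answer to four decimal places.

0.9964

R = Σ_{i=2}^{5} C(5,i) p^i (1−p)^{5−i} with p = 0.83
C(5,2)·0.83^2·0.17^3 = 0.033846
C(5,3)·0.83^3·0.17^2 = 0.165246
C(5,4)·0.83^4·0.17^1 = 0.403396
C(5,5)·0.83^5·0.17^0 = 0.393904
Sum = 0.9964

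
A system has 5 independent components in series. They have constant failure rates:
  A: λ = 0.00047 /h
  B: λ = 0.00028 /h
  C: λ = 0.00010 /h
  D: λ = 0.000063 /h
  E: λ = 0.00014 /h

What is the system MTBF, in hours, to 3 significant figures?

Series of exponential components: λ_sys = Σ λ_i
λ_sys = 0.00047 + 0.00028 + 0.00010 + 0.000063 + 0.00014 = 1.0530e-03 /h
MTBF = 1 / λ_sys = 950 h

950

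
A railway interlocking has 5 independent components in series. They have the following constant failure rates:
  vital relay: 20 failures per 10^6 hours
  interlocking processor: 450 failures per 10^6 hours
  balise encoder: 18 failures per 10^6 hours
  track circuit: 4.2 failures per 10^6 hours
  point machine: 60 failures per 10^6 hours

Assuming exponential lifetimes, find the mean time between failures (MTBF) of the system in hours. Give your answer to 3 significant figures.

Series of exponential components: λ_sys = Σ λ_i
λ_sys = 0.000020 + 0.00045 + 0.000018 + 0.0000042 + 0.000060 = 5.5220e-04 /h
MTBF = 1 / λ_sys = 1810 h

1810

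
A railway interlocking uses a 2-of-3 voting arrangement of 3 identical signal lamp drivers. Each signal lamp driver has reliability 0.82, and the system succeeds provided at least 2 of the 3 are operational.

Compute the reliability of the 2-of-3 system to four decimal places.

R = Σ_{i=2}^{3} C(3,i) p^i (1−p)^{3−i} with p = 0.82
C(3,2)·0.82^2·0.18^1 = 0.363096
C(3,3)·0.82^3·0.18^0 = 0.551368
Sum = 0.9145

0.9145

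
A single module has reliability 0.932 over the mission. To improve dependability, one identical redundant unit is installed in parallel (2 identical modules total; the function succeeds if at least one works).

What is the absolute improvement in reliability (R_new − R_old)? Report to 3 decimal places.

0.063

R_before = 0.932
R_after = 1 − (1 − 0.932)^2 = 0.995
ΔR = 0.995 − 0.932 = 0.063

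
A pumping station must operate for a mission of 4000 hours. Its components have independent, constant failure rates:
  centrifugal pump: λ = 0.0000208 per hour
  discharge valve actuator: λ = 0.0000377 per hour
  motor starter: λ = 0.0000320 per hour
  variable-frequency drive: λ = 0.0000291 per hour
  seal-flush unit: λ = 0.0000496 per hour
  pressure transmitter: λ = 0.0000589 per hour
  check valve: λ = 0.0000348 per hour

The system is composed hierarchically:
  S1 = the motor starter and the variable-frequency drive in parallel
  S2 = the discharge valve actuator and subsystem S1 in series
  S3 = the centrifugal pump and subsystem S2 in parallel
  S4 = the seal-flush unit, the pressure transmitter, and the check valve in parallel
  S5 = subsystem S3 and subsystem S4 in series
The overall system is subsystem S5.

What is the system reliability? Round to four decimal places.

0.9831

R(centrifugal pump) = exp(−0.0000208 × 4000) = 0.920167
R(discharge valve actuator) = exp(−0.0000377 × 4000) = 0.860020
R(motor starter) = exp(−0.0000320 × 4000) = 0.879853
R(variable-frequency drive) = exp(−0.0000291 × 4000) = 0.890119
R(seal-flush unit) = exp(−0.0000496 × 4000) = 0.820042
R(pressure transmitter) = exp(−0.0000589 × 4000) = 0.790097
R(check valve) = exp(−0.0000348 × 4000) = 0.870054
Parallel (motor starter and variable-frequency drive): 1 − (1 − 0.879853)(1 − 0.890119) = 0.986798
Series (discharge valve actuator and [0.986798]): 0.860020 × 0.986798 = 0.848666
Parallel (centrifugal pump and [0.848666]): 1 − (1 − 0.920167)(1 − 0.848666) = 0.987919
Parallel (seal-flush unit, pressure transmitter, and check valve): 1 − (1 − 0.820042)(1 − 0.790097)(1 − 0.870054) = 0.995091
Series ([0.987919] and [0.995091]): 0.987919 × 0.995091 = 0.9831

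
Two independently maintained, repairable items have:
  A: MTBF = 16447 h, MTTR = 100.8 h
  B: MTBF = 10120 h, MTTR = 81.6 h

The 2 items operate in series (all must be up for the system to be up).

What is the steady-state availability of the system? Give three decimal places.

0.986

A(A) = MTBF/(MTBF+MTTR) = 16447/(16447+100.8) = 0.993909
A(B) = MTBF/(MTBF+MTTR) = 10120/(10120+81.6) = 0.992001
Series availability: 0.993909 × 0.992001 = 0.986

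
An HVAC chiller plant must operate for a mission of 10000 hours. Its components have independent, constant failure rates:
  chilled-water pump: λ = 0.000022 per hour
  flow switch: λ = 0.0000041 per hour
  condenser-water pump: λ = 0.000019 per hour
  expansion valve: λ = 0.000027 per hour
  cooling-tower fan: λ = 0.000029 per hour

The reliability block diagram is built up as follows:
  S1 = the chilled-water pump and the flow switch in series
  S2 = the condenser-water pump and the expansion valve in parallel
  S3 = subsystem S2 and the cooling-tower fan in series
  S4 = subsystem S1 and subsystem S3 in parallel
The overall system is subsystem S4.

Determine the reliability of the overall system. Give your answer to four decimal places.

R(chilled-water pump) = exp(−0.000022 × 10000) = 0.802519
R(flow switch) = exp(−0.0000041 × 10000) = 0.959829
R(condenser-water pump) = exp(−0.000019 × 10000) = 0.826959
R(expansion valve) = exp(−0.000027 × 10000) = 0.763379
R(cooling-tower fan) = exp(−0.000029 × 10000) = 0.748264
Series (chilled-water pump and flow switch): 0.802519 × 0.959829 = 0.770281
Parallel (condenser-water pump and expansion valve): 1 − (1 − 0.826959)(1 − 0.763379) = 0.959055
Series ([0.959055] and cooling-tower fan): 0.959055 × 0.748264 = 0.717626
Parallel ([0.770281] and [0.717626]): 1 − (1 − 0.770281)(1 − 0.717626) = 0.9351

0.9351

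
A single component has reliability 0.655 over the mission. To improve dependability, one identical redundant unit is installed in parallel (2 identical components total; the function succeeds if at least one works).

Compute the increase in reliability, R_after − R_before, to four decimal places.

R_before = 0.655
R_after = 1 − (1 − 0.655)^2 = 0.8810
ΔR = 0.8810 − 0.655 = 0.2260

0.2260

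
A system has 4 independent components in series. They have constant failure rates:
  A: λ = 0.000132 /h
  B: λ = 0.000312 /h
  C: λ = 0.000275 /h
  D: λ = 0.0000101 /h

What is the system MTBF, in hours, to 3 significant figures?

1370

Series of exponential components: λ_sys = Σ λ_i
λ_sys = 0.000132 + 0.000312 + 0.000275 + 0.0000101 = 7.2910e-04 /h
MTBF = 1 / λ_sys = 1370 h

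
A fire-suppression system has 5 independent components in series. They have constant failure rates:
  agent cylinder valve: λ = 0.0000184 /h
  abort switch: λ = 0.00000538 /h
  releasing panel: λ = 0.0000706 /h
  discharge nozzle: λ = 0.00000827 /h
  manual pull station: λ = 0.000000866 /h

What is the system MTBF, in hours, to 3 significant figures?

Series of exponential components: λ_sys = Σ λ_i
λ_sys = 0.0000184 + 0.00000538 + 0.0000706 + 0.00000827 + 0.000000866 = 1.0352e-04 /h
MTBF = 1 / λ_sys = 9660 h

9660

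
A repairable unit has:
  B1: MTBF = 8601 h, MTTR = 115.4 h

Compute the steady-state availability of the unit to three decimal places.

0.987

A(B1) = MTBF/(MTBF+MTTR) = 8601/(8601+115.4) = 0.987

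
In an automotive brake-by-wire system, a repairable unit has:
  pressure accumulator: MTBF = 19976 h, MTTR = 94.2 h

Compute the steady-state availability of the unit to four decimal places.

0.9953

A(pressure accumulator) = MTBF/(MTBF+MTTR) = 19976/(19976+94.2) = 0.9953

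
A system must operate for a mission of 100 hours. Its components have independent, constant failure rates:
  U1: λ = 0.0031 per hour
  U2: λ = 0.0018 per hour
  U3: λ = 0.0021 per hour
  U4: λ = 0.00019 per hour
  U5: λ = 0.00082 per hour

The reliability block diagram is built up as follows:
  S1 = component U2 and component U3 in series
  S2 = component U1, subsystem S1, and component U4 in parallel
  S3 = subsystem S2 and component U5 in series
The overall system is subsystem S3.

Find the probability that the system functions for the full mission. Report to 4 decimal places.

0.9198

R(U1) = exp(−0.0031 × 100) = 0.733447
R(U2) = exp(−0.0018 × 100) = 0.835270
R(U3) = exp(−0.0021 × 100) = 0.810584
R(U4) = exp(−0.00019 × 100) = 0.981179
R(U5) = exp(−0.00082 × 100) = 0.921272
Series (U2 and U3): 0.835270 × 0.810584 = 0.677056
Parallel (U1, [0.677056], and U4): 1 − (1 − 0.733447)(1 − 0.677056)(1 − 0.981179) = 0.998380
Series ([0.998380] and U5): 0.998380 × 0.921272 = 0.9198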